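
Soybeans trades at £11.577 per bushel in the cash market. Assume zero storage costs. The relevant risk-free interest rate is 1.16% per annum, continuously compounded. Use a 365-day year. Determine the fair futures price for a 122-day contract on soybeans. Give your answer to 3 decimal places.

£11.622 per bushel

F = S·e^(rT) = 11.577 · e^(0.0116 × 122/365) = 11.577 · e^0.003877
= 11.577 × 1.003885 = £11.622 per bushel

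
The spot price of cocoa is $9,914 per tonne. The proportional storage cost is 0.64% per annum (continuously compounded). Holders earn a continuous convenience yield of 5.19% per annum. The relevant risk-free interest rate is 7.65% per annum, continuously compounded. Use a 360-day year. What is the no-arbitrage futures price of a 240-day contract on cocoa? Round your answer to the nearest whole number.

$10,121 per tonne

Net carry = r + u − y = 0.0765 + 0.0064 − 0.0519 = 0.0310
F = S·e^((r+u−y)T) = 9914 · e^(0.0310 × 240/360) = 9914 · e^0.020667
= 9914 × 1.020882 = $10,121 per tonne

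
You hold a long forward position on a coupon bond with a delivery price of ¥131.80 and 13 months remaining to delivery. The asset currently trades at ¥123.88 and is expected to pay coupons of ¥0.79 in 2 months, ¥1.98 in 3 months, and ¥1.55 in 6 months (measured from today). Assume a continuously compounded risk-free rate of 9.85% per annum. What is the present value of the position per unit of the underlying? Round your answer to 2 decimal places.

¥1.24

PV(remaining coupons) I = 0.79·e^(−0.0985·2/12) + 1.98·e^(−0.0985·3/12) + 1.55·e^(−0.0985·6/12) = 4.1845
Current forward F = (S − I)·e^(rT) = (123.88 − 4.1845)·e^(0.0985·13/12) = 119.6955 × 1.112610 = 133.1744
Value (long) = (F − K)·e^(−rT) = (133.1744 − 131.80) × 0.898788 = 1.2353
Value = ¥1.24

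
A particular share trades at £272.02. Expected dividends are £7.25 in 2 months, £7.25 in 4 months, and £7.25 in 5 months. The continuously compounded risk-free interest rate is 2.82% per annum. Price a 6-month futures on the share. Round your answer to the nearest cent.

£254.01

PV(dividends) I = 7.25·e^(−0.0282·2/12) + 7.25·e^(−0.0282·4/12) + 7.25·e^(−0.0282·5/12)
I = 7.2160 + 7.1822 + 7.1653 = 21.5635
F = (S − I)·e^(rT) = (272.02 − 21.5635) · e^(0.0282·6/12)
= 250.4565 · e^0.014100 = 250.4565 × 1.014200 = £254.01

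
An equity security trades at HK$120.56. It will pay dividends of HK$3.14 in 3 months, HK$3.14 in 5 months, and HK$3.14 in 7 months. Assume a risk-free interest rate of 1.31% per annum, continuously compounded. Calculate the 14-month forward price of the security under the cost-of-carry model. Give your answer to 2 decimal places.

HK$112.90

PV(dividends) I = 3.14·e^(−0.0131·3/12) + 3.14·e^(−0.0131·5/12) + 3.14·e^(−0.0131·7/12)
I = 3.1297 + 3.1229 + 3.1161 = 9.3687
F = (S − I)·e^(rT) = (120.56 − 9.3687) · e^(0.0131·14/12)
= 111.1913 · e^0.015283 = 111.1913 × 1.015400 = HK$112.90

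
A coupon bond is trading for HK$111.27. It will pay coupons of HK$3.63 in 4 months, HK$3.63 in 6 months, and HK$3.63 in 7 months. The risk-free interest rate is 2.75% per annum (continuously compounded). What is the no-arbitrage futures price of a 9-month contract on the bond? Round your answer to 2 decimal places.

HK$102.62

PV(coupons) I = 3.63·e^(−0.0275·4/12) + 3.63·e^(−0.0275·6/12) + 3.63·e^(−0.0275·7/12)
I = 3.5969 + 3.5804 + 3.5722 = 10.7495
F = (S − I)·e^(rT) = (111.27 − 10.7495) · e^(0.0275·9/12)
= 100.5205 · e^0.020625 = 100.5205 × 1.020839 = HK$102.62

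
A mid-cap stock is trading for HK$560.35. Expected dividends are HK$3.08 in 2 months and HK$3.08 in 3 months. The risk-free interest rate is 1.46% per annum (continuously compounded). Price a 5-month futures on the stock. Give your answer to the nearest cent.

PV(dividends) I = 3.08·e^(−0.0146·2/12) + 3.08·e^(−0.0146·3/12)
I = 3.0725 + 3.0688 = 6.1413
F = (S − I)·e^(rT) = (560.35 − 6.1413) · e^(0.0146·5/12)
= 554.2087 · e^0.006083 = 554.2087 × 1.006102 = HK$557.59

HK$557.59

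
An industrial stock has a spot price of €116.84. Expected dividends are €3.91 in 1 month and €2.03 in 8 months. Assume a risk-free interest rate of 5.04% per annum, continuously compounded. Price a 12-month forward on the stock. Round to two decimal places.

€116.72

PV(dividends) I = 3.91·e^(−0.0504·1/12) + 2.03·e^(−0.0504·8/12)
I = 3.8936 + 1.9629 = 5.8565
F = (S − I)·e^(rT) = (116.84 − 5.8565) · e^(0.0504·12/12)
= 110.9835 · e^0.050400 = 110.9835 × 1.051692 = €116.72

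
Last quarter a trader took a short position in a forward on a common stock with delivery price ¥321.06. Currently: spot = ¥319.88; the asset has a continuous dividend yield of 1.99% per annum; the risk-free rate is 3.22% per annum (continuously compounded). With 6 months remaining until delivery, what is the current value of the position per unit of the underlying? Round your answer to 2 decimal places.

Current fair forward for the remaining 6 months: F = S·e^((r − q)·T), (r − q) = 0.0322 − 0.0199 = 0.0123
F = 319.88 · e^(0.0123 × 6/12) = 319.88 × 1.006169 = 321.8533
Value of long forward = (F − K)·e^(−rT) = (321.8533 − 321.06) · e^(−0.0322·6/12)
= 0.7933 × 0.984029 = 0.78
Short position value = −(long value) = -¥0.78

-¥0.78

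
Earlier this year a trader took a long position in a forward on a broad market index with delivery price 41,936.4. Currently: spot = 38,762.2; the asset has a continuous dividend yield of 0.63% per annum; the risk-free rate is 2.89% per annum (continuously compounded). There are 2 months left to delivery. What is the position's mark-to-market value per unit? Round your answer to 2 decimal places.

Current fair forward for the remaining 2 months: F = S·e^((r − q)·T), (r − q) = 0.0289 − 0.0063 = 0.0226
F = 38762.2 · e^(0.0226 × 2/12) = 38762.2 × 1.00377377 = 38908.4796
Value of long forward = (F − K)·e^(−rT) = (38908.4796 − 41936.4) · e^(−0.0289·2/12)
= -3027.9204 × 0.99519491 = -3013.37

-3013.37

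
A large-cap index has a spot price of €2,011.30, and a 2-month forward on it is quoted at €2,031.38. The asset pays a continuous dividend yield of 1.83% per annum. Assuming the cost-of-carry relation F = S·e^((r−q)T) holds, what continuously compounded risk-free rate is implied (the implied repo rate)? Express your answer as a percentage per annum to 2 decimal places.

7.79%

From F = S·e^((r−q)T): (r − q) = ln(F/S)/T
ln(2031.38/2011.30) = ln(1.009984) = 0.009934
(r − q) = 0.009934 / (2/12) = 0.059604
r = ln(F/S)/T + q = 0.059604 + 0.0183 = 0.077904
r = 7.79%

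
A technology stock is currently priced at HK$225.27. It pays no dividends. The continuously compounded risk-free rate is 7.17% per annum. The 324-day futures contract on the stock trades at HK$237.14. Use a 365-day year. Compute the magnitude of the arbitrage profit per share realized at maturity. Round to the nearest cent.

HK$2.93 per share

Fair futures: F* = S·e^(carry·T), with carry = r = 0.0717
F* = 225.27 · e^(0.0717 × 324/365) = 225.27 · e^0.063646 = 225.27 × 1.065715 = HK$240.0736
Market HK$237.14 < fair HK$240.0736: forward underpriced → reverse cash-and-carry (short spot, go long the forward).
At maturity, profit = |F_mkt − F*| = |237.14 − 240.0736| = HK$2.93 per share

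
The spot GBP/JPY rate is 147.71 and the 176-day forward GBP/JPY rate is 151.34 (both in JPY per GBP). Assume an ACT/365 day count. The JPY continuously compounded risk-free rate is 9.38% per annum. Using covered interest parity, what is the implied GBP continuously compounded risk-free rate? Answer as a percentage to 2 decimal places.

4.35%

F = S·e^((r_JPY − r_GBP)T) ⇒ r_GBP = r_JPY − ln(F/S)/T
ln(151.34/147.71) = 0.024278; /(176/365) = 0.050349
r_GBP = 0.0938 − 0.050349 = 0.043451
r_GBP = 4.35%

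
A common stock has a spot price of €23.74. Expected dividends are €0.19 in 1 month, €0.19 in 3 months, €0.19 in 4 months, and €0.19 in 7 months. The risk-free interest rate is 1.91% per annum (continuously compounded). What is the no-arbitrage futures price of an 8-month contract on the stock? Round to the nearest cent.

€23.28

PV(dividends) I = 0.19·e^(−0.0191·1/12) + 0.19·e^(−0.0191·3/12) + 0.19·e^(−0.0191·4/12) + 0.19·e^(−0.0191·7/12)
I = 0.1897 + 0.1891 + 0.1888 + 0.1879 = 0.7555
F = (S − I)·e^(rT) = (23.74 − 0.7555) · e^(0.0191·8/12)
= 22.9845 · e^0.012733 = 22.9845 × 1.012814 = €23.28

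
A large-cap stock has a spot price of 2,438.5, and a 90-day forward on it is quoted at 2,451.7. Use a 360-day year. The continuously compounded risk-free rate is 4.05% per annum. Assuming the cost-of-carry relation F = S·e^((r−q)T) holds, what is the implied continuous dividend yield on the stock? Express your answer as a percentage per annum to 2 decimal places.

From F = S·e^((r−q)T): (r − q) = ln(F/S)/T
ln(2451.7/2438.5) = ln(1.005413) = 0.005398
(r − q) = 0.005398 / (90/360) = 0.021592
q = r − ln(F/S)/T = 0.0405 − 0.021592 = 0.018908
q = 1.89%

1.89%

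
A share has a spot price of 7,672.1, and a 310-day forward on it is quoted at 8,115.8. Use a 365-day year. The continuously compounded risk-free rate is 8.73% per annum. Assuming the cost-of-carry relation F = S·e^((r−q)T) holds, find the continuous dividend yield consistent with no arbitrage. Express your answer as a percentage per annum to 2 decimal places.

2.11%

From F = S·e^((r−q)T): (r − q) = ln(F/S)/T
ln(8115.8/7672.1) = ln(1.057833) = 0.056222
(r − q) = 0.056222 / (310/365) = 0.066197
q = r − ln(F/S)/T = 0.0873 − 0.066197 = 0.021103
q = 2.11%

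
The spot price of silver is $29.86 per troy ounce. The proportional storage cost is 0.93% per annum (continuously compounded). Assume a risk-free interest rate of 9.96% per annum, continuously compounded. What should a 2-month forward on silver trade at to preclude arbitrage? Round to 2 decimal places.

Net carry = r + u − y = 0.0996 + 0.0093 − 0.0000 = 0.1089
F = S·e^((r+u−y)T) = 29.86 · e^(0.1089 × 2/12) = 29.86 · e^0.018150
= 29.86 × 1.018316 = $30.41 per troy ounce

$30.41 per troy ounce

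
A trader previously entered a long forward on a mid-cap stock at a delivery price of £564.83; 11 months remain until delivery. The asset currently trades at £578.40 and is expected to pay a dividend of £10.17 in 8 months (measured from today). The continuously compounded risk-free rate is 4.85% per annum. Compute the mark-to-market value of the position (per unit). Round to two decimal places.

PV(remaining dividends) I = 10.17·e^(−0.0485·8/12) = 9.8464
Current forward F = (S − I)·e^(rT) = (578.40 − 9.8464)·e^(0.0485·11/12) = 568.5536 × 1.045461 = 594.4006
Value (long) = (F − K)·e^(−rT) = (594.4006 − 564.83) × 0.956515 = 28.2847
Value = £28.28

£28.28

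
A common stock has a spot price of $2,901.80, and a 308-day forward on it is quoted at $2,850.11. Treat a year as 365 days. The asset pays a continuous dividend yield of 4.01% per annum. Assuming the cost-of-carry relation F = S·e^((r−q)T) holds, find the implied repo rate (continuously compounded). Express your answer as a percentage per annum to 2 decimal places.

From F = S·e^((r−q)T): (r − q) = ln(F/S)/T
ln(2850.11/2901.80) = ln(0.982187) = -0.017974
(r − q) = -0.017974 / (308/365) = -0.021300
r = ln(F/S)/T + q = -0.021300 + 0.0401 = 0.018800
r = 1.88%

1.88%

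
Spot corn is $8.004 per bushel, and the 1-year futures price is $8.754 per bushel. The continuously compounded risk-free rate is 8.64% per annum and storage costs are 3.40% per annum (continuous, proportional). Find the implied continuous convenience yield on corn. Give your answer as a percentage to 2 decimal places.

3.08%

F = S·e^((r+u−y)T) ⇒ (r+u−y) = ln(F/S)/T
ln(8.754/8.004) = 0.089569; /T ⇒ 0.089569
y = r + u − ln(F/S)/T = 0.0864 + 0.0340 − 0.089569 = 0.030831
y = 3.08%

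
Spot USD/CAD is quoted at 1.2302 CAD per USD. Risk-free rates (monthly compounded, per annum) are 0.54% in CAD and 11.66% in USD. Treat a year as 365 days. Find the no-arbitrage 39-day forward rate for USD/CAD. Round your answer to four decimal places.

By covered interest parity, F = S · (1+r_CAD/12)^(12T) / (1+r_USD/12)^(12T)
= 1.2302 × 1.000577 / 1.012476 = 1.2302 × 0.988248
F = 1.2157 CAD per USD

1.2157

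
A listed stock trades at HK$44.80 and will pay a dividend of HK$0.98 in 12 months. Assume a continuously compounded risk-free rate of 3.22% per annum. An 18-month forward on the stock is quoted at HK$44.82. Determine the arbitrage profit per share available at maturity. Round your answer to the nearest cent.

PV(dividends) I = 0.98·e^(−0.0322·12/12) = 0.9489
Fair forward F* = (S − I)·e^(rT) = (44.80 − 0.9489)·e^0.048300 = 43.8511 × 1.049485 = 46.0211
Market HK$44.82 < fair 46.0211: forward underpriced → reverse cash-and-carry (short the stock, invest proceeds at r, pay the dividends, go long the forward).
Profit at T = |F_mkt − F*| = |44.82 − 46.0211| = HK$1.20 per share

HK$1.20 per share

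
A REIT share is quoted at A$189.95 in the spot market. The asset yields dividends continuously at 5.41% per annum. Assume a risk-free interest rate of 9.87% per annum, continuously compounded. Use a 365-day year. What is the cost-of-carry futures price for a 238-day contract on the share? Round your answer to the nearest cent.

F = S·e^((r − q)T) = 189.95 · e^((0.0987 − 0.0541) × 238/365)
= 189.95 · e^0.029082 = 189.95 × 1.029509
F = A$195.56

A$195.56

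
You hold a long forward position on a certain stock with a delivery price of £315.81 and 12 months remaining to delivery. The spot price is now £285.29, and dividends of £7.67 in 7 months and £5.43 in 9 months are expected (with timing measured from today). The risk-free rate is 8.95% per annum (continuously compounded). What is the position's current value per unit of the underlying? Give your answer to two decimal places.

PV(remaining dividends) I = 7.67·e^(−0.0895·7/12) + 5.43·e^(−0.0895·9/12) = 12.3573
Current forward F = (S − I)·e^(rT) = (285.29 − 12.3573)·e^(0.0895·12/12) = 272.9327 × 1.093627 = 298.4866
Value (long) = (F − K)·e^(−rT) = (298.4866 − 315.81) × 0.914388 = -15.8403
Value = -£15.84

-£15.84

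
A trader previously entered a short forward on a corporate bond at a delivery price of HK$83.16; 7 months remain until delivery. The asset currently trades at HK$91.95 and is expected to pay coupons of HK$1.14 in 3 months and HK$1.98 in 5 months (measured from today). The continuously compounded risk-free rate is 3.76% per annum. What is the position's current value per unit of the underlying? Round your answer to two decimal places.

PV(remaining coupons) I = 1.14·e^(−0.0376·3/12) + 1.98·e^(−0.0376·5/12) = 3.0786
Current forward F = (S − I)·e^(rT) = (91.95 − 3.0786)·e^(0.0376·7/12) = 88.8714 × 1.022176 = 90.8422
Value (long) = (F − K)·e^(−rT) = (90.8422 − 83.16) × 0.978305 = 7.5155
Short position value = −(long value) = -HK$7.52

-HK$7.52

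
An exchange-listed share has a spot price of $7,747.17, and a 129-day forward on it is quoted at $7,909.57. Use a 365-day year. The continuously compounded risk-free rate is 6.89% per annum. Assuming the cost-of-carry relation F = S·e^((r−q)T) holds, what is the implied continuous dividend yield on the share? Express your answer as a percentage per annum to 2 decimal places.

1.02%

From F = S·e^((r−q)T): (r − q) = ln(F/S)/T
ln(7909.57/7747.17) = ln(1.020962) = 0.020745
(r − q) = 0.020745 / (129/365) = 0.058697
q = r − ln(F/S)/T = 0.0689 − 0.058697 = 0.010203
q = 1.02%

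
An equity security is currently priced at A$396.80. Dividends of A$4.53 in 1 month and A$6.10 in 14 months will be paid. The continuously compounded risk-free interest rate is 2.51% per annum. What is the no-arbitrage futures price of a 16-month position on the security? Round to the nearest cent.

A$399.50

PV(dividends) I = 4.53·e^(−0.0251·1/12) + 6.10·e^(−0.0251·14/12)
I = 4.5205 + 5.9240 = 10.4445
F = (S − I)·e^(rT) = (396.80 − 10.4445) · e^(0.0251·16/12)
= 386.3555 · e^0.033467 = 386.3555 × 1.034033 = A$399.50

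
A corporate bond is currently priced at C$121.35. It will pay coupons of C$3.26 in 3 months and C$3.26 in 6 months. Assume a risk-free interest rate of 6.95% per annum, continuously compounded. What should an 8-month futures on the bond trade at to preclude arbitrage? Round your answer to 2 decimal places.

C$120.45

PV(coupons) I = 3.26·e^(−0.0695·3/12) + 3.26·e^(−0.0695·6/12)
I = 3.2038 + 3.1487 = 6.3525
F = (S − I)·e^(rT) = (121.35 − 6.3525) · e^(0.0695·8/12)
= 114.9975 · e^0.046333 = 114.9975 × 1.047423 = C$120.45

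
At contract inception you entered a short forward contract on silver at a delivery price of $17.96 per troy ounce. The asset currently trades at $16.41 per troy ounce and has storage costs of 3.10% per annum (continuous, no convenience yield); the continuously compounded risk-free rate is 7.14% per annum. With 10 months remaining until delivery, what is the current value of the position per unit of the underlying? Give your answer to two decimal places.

$0.08 per troy ounce

Current fair forward for the remaining 10 months: F = S·e^((r + u)·T), (r + u) = 0.0714 + 0.0310 = 0.1024
F = 16.41 · e^(0.1024 × 10/12) = 16.41 × 1.089080 = 17.8718
Value of long forward = (F − K)·e^(−rT) = (17.8718 − 17.96) · e^(−0.0714·10/12)
= -0.0882 × 0.942236 = -0.08
Short position value = −(long value) = $0.08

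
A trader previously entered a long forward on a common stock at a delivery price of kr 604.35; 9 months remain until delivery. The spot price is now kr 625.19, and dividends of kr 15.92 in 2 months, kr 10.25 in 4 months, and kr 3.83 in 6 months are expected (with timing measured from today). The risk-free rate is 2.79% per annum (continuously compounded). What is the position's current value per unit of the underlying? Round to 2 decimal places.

PV(remaining dividends) I = 15.92·e^(−0.0279·2/12) + 10.25·e^(−0.0279·4/12) + 3.83·e^(−0.0279·6/12) = 29.7782
Current forward F = (S − I)·e^(rT) = (625.19 − 29.7782)·e^(0.0279·9/12) = 595.4118 × 1.021145 = 608.0018
Value (long) = (F − K)·e^(−rT) = (608.0018 − 604.35) × 0.979292 = 3.5762
Value = kr 3.58

kr 3.58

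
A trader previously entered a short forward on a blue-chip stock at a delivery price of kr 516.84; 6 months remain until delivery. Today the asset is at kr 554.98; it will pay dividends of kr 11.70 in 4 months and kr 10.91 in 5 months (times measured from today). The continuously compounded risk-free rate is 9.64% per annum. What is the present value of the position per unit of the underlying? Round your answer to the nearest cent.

-kr 40.65

PV(remaining dividends) I = 11.70·e^(−0.0964·4/12) + 10.91·e^(−0.0964·5/12) = 21.8105
Current forward F = (S − I)·e^(rT) = (554.98 − 21.8105)·e^(0.0964·6/12) = 533.1695 × 1.049381 = 559.4979
Value (long) = (F − K)·e^(−rT) = (559.4979 − 516.84) × 0.952943 = 40.6505
Short position value = −(long value) = -kr 40.65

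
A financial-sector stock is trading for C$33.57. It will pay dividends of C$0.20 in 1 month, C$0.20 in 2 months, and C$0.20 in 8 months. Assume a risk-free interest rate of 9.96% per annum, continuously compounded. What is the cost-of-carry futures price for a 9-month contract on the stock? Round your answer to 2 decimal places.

PV(dividends) I = 0.20·e^(−0.0996·1/12) + 0.20·e^(−0.0996·2/12) + 0.20·e^(−0.0996·8/12)
I = 0.1983 + 0.1967 + 0.1872 = 0.5822
F = (S − I)·e^(rT) = (33.57 − 0.5822) · e^(0.0996·9/12)
= 32.9878 · e^0.074700 = 32.9878 × 1.077561 = C$35.55

C$35.55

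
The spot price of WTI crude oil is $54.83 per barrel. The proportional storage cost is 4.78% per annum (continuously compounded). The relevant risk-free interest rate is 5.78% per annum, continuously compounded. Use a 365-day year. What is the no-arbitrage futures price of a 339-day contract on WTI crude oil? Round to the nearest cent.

Net carry = r + u − y = 0.0578 + 0.0478 − 0.0000 = 0.1056
F = S·e^((r+u−y)T) = 54.83 · e^(0.1056 × 339/365) = 54.83 · e^0.098078
= 54.83 × 1.103049 = $60.48 per barrel

$60.48 per barrel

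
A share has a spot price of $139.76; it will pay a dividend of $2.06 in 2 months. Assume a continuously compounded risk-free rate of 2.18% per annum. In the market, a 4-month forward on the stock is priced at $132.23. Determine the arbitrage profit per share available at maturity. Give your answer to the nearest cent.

PV(dividends) I = 2.06·e^(−0.0218·2/12) = 2.0525
Fair forward F* = (S − I)·e^(rT) = (139.76 − 2.0525)·e^0.007267 = 137.7075 × 1.007293 = 138.7118
Market $132.23 < fair 138.7118: forward underpriced → reverse cash-and-carry (short the stock, invest proceeds at r, pay the dividends, go long the forward).
Profit at T = |F_mkt − F*| = |132.23 − 138.7118| = $6.48 per share

$6.48 per share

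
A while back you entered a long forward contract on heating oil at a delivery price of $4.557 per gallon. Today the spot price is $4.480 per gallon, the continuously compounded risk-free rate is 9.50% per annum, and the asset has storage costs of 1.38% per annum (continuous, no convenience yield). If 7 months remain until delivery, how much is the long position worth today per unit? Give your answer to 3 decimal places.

Current fair forward for the remaining 7 months: F = S·e^((r + u)·T), (r + u) = 0.0950 + 0.0138 = 0.1088
F = 4.480 · e^(0.1088 × 7/12) = 4.480 × 1.065524 = 4.7735
Value of long forward = (F − K)·e^(−rT) = (4.7735 − 4.557) · e^(−0.0950·7/12)
= 0.2165 × 0.946091 = 0.205

$0.205 per gallon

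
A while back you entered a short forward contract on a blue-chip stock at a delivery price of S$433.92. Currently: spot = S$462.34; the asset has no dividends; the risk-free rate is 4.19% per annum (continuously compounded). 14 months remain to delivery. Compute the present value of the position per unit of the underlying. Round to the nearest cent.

Current fair forward for the remaining 14 months: F = S·e^(r·T), r = 0.0419
F = 462.34 · e^(0.0419 × 14/12) = 462.34 × 1.050098 = 485.5023
Value of long forward = (F − K)·e^(−rT) = (485.5023 − 433.92) · e^(−0.0419·14/12)
= 51.5823 × 0.952292 = 49.12
Short position value = −(long value) = -S$49.12

-S$49.12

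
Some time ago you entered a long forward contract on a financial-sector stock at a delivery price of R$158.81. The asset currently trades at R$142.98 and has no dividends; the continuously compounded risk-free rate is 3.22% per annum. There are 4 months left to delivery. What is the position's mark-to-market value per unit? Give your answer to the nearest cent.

Current fair forward for the remaining 4 months: F = S·e^(r·T), r = 0.0322
F = 142.98 · e^(0.0322 × 4/12) = 142.98 × 1.010791 = 144.5229
Value of long forward = (F − K)·e^(−rT) = (144.5229 − 158.81) · e^(−0.0322·4/12)
= -14.2871 × 0.989324 = -14.13

-R$14.13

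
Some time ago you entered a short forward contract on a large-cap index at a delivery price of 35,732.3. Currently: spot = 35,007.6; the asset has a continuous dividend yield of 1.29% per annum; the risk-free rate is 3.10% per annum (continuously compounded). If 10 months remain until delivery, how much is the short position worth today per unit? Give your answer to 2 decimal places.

Current fair forward for the remaining 10 months: F = S·e^((r − q)·T), (r − q) = 0.0310 − 0.0129 = 0.0181
F = 35007.6 · e^(0.0181 × 10/12) = 35007.6 × 1.01519766 = 35539.6336
Value of long forward = (F − K)·e^(−rT) = (35539.6336 − 35732.3) · e^(−0.0310·10/12)
= -192.6664 × 0.97449749 = -187.75
Short position value = −(long value) = 187.75

187.75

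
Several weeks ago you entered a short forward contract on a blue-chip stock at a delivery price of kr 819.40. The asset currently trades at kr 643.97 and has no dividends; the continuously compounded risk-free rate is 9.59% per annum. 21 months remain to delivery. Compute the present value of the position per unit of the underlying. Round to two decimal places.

Current fair forward for the remaining 21 months: F = S·e^(r·T), r = 0.0959
F = 643.97 · e^(0.0959 × 21/12) = 643.97 × 1.182730 = 761.6426
Value of long forward = (F − K)·e^(−rT) = (761.6426 − 819.40) · e^(−0.0959·21/12)
= -57.7574 × 0.845502 = -48.83
Short position value = −(long value) = kr 48.83

kr 48.83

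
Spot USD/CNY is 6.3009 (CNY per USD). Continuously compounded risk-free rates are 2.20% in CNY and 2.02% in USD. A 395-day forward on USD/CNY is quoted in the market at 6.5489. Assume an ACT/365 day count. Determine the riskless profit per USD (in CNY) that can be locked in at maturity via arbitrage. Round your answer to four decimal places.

0.2357 per USD (in CNY)

Fair forward: F* = S·e^(carry·T), with carry = (r_CNY − r_USD) = 0.0220 − 0.0202 = 0.0018
F* = 6.3009 · e^(0.0018 × 395/365) = 6.3009 · e^0.001948 = 6.3009 × 1.001950 = 6.3132
Market 6.5489 > fair 6.3132: forward overpriced → cash-and-carry (buy spot, short the forward).
At maturity, profit = |F_mkt − F*| = |6.5489 − 6.3132| = 0.2357 per USD (in CNY)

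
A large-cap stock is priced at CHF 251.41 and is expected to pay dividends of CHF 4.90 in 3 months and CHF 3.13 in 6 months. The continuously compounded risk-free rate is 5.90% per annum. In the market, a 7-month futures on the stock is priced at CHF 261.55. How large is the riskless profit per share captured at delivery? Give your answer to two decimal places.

PV(dividends) I = 4.90·e^(−0.0590·3/12) + 3.13·e^(−0.0590·6/12) = 7.8673
Fair futures F* = (S − I)·e^(rT) = (251.41 − 7.8673)·e^0.034417 = 243.5427 × 1.035016 = 252.0706
Market CHF 261.55 > fair 252.0706: forward overpriced → cash-and-carry (borrow at r, buy the stock and collect the dividends, short the forward).
Profit at T = |F_mkt − F*| = |261.55 − 252.0706| = CHF 9.48 per share

CHF 9.48 per share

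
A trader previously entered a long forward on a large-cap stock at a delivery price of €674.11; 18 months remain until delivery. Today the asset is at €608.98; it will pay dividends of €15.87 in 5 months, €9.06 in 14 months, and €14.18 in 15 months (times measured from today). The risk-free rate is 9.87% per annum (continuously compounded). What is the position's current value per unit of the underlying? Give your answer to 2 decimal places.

PV(remaining dividends) I = 15.87·e^(−0.0987·5/12) + 9.06·e^(−0.0987·14/12) + 14.18·e^(−0.0987·15/12) = 35.8393
Current forward F = (S − I)·e^(rT) = (608.98 − 35.8393)·e^(0.0987·18/12) = 573.1407 × 1.159571 = 664.5973
Value (long) = (F − K)·e^(−rT) = (664.5973 − 674.11) × 0.862388 = -8.2036
Value = -€8.20

-€8.20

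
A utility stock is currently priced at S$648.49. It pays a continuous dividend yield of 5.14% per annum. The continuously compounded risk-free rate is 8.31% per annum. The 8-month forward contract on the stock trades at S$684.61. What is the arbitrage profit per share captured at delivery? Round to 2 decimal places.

S$22.27 per share

Fair forward: F* = S·e^(carry·T), with carry = (r − q) = 0.0831 − 0.0514 = 0.0317
F* = 648.49 · e^(0.0317 × 8/12) = 648.49 · e^0.021133 = 648.49 × 1.021358 = S$662.3404
Market S$684.61 > fair S$662.3404: forward overpriced → cash-and-carry (buy spot, short the forward).
At maturity, profit = |F_mkt − F*| = |684.61 − 662.3404| = S$22.27 per share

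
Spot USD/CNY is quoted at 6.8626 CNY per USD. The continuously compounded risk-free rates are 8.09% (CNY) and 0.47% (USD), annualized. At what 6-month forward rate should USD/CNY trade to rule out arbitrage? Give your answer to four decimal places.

F = S·e^((r_CNY − r_USD)T) = 6.8626 · e^((0.0809 − 0.0047) × 6/12)
= 6.8626 · e^0.038100 = 6.8626 × 1.038835
F = 7.1291 CNY per USD

7.1291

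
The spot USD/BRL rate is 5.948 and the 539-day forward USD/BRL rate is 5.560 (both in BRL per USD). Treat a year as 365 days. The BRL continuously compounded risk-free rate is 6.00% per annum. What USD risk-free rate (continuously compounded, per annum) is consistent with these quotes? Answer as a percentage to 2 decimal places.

10.57%

F = S·e^((r_BRL − r_USD)T) ⇒ r_USD = r_BRL − ln(F/S)/T
ln(5.560/5.948) = -0.067457; /(539/365) = -0.045681
r_USD = 0.0600 + 0.045681 = 0.105681
r_USD = 10.57%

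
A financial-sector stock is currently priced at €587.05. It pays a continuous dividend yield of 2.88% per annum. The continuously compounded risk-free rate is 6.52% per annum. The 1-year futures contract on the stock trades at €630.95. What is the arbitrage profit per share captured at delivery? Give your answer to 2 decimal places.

€22.14 per share

Fair futures: F* = S·e^(carry·T), with carry = (r − q) = 0.0652 − 0.0288 = 0.0364
F* = 587.05 · e^(0.0364 × 1) = 587.05 · e^0.036400 = 587.05 × 1.037071 = €608.8125
Market €630.95 > fair €608.8125: forward overpriced → cash-and-carry (buy spot, short the forward).
At maturity, profit = |F_mkt − F*| = |630.95 − 608.8125| = €22.14 per share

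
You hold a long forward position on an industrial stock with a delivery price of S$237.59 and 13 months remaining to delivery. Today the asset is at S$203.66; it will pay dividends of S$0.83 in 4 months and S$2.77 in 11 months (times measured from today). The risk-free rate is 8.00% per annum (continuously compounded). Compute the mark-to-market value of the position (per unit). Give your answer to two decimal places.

PV(remaining dividends) I = 0.83·e^(−0.0800·4/12) + 2.77·e^(−0.0800·11/12) = 3.3823
Current forward F = (S − I)·e^(rT) = (203.66 − 3.3823)·e^(0.0800·13/12) = 200.2777 × 1.090533 = 218.4094
Value (long) = (F − K)·e^(−rT) = (218.4094 − 237.59) × 0.916983 = -17.5883
Value = -S$17.59

-S$17.59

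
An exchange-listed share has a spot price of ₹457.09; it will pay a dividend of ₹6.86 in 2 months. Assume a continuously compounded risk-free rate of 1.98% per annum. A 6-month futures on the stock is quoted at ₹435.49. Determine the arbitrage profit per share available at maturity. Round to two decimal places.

₹19.24 per share

PV(dividends) I = 6.86·e^(−0.0198·2/12) = 6.8374
Fair futures F* = (S − I)·e^(rT) = (457.09 − 6.8374)·e^0.009900 = 450.2526 × 1.009949 = 454.7322
Market ₹435.49 < fair 454.7322: forward underpriced → reverse cash-and-carry (short the stock, invest proceeds at r, pay the dividends, go long the forward).
Profit at T = |F_mkt − F*| = |435.49 − 454.7322| = ₹19.24 per share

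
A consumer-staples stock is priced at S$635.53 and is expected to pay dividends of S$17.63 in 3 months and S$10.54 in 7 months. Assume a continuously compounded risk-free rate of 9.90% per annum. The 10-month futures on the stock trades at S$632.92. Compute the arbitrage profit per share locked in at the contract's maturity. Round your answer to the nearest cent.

S$27.78 per share

PV(dividends) I = 17.63·e^(−0.0990·3/12) + 10.54·e^(−0.0990·7/12) = 27.1476
Fair futures F* = (S − I)·e^(rT) = (635.53 − 27.1476)·e^0.082500 = 608.3824 × 1.085999 = 660.7027
Market S$632.92 < fair 660.7027: forward underpriced → reverse cash-and-carry (short the stock, invest proceeds at r, pay the dividends, go long the forward).
Profit at T = |F_mkt − F*| = |632.92 − 660.7027| = S$27.78 per share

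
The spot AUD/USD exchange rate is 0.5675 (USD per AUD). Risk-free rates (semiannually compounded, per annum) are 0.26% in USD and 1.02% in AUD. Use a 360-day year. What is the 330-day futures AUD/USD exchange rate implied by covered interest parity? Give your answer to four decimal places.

0.5636

By covered interest parity, F = S · (1+r_USD/2)^(2T) / (1+r_AUD/2)^(2T)
= 0.5675 × 1.002385 / 1.009370 = 0.5675 × 0.993080
F = 0.5636 USD per AUD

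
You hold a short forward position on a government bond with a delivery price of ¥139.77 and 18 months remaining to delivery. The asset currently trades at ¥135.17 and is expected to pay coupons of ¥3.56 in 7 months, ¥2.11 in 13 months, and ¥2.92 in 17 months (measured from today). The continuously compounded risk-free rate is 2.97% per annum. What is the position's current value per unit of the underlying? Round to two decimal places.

PV(remaining coupons) I = 3.56·e^(−0.0297·7/12) + 2.11·e^(−0.0297·13/12) + 2.92·e^(−0.0297·17/12) = 8.3417
Current forward F = (S − I)·e^(rT) = (135.17 − 8.3417)·e^(0.0297·18/12) = 126.8283 × 1.045557 = 132.6062
Value (long) = (F − K)·e^(−rT) = (132.6062 − 139.77) × 0.956428 = -6.8517
Short position value = −(long value) = ¥6.85

¥6.85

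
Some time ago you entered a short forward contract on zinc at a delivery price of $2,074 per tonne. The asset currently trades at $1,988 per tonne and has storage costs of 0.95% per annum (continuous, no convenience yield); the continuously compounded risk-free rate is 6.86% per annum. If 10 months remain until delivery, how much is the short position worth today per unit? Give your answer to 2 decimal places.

-$45.04 per tonne

Current fair forward for the remaining 10 months: F = S·e^((r + u)·T), (r + u) = 0.0686 + 0.0095 = 0.0781
F = 1988 · e^(0.0781 × 10/12) = 1988 × 1.06724796 = 2121.6889
Value of long forward = (F − K)·e^(−rT) = (2121.6889 − 2074) · e^(−0.0686·10/12)
= 47.6889 × 0.94443665 = 45.04
Short position value = −(long value) = -$45.04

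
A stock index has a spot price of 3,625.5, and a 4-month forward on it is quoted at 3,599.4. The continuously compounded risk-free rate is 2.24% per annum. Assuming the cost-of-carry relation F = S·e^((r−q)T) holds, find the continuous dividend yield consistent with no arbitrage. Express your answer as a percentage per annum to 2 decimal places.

From F = S·e^((r−q)T): (r − q) = ln(F/S)/T
ln(3599.4/3625.5) = ln(0.992801) = -0.007225
(r − q) = -0.007225 / (4/12) = -0.021675
q = r − ln(F/S)/T = 0.0224 + 0.021675 = 0.044075
q = 4.41%

4.41%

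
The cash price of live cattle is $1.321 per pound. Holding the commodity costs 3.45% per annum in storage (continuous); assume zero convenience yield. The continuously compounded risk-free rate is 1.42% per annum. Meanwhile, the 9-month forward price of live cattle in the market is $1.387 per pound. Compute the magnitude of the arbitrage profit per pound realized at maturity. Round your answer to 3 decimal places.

Fair forward: F* = S·e^(carry·T), with carry = (r + u) = 0.0142 + 0.0345 = 0.0487
F* = 1.321 · e^(0.0487 × 9/12) = 1.321 · e^0.036525 = 1.321 × 1.037200 = $1.3701
Market $1.387 > fair $1.3701: forward overpriced → cash-and-carry (buy spot, short the forward).
At maturity, profit = |F_mkt − F*| = |1.387 − 1.3701| = $0.017 per pound

$0.017 per pound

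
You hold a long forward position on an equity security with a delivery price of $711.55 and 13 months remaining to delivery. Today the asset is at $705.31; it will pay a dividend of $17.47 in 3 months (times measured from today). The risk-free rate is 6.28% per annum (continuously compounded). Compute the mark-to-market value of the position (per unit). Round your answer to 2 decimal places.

$23.36

PV(remaining dividends) I = 17.47·e^(−0.0628·3/12) = 17.1979
Current forward F = (S − I)·e^(rT) = (705.31 − 17.1979)·e^(0.0628·13/12) = 688.1121 × 1.070401 = 736.5559
Value (long) = (F − K)·e^(−rT) = (736.5559 − 711.55) × 0.934229 = 23.3612
Value = $23.36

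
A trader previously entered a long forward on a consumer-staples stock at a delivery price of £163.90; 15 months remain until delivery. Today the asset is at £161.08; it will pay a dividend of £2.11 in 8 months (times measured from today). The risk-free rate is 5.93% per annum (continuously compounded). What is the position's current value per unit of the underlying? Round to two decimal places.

PV(remaining dividends) I = 2.11·e^(−0.0593·8/12) = 2.0282
Current forward F = (S − I)·e^(rT) = (161.08 − 2.0282)·e^(0.0593·15/12) = 159.0518 × 1.076941 = 171.2894
Value (long) = (F − K)·e^(−rT) = (171.2894 − 163.90) × 0.928556 = 6.8615
Value = £6.86

£6.86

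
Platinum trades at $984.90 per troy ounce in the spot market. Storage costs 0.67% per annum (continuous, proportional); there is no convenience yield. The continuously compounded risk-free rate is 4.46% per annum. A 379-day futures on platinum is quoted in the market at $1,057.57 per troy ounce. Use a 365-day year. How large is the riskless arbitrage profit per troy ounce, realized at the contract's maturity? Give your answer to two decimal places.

$18.78 per troy ounce

Fair futures: F* = S·e^(carry·T), with carry = (r + u) = 0.0446 + 0.0067 = 0.0513
F* = 984.90 · e^(0.0513 × 379/365) = 984.90 · e^0.053268 = 984.90 × 1.054712 = $1038.7858
Market $1057.57 > fair $1038.7858: forward overpriced → cash-and-carry (buy spot, short the forward).
At maturity, profit = |F_mkt − F*| = |1057.57 − 1038.7858| = $18.78 per troy ounce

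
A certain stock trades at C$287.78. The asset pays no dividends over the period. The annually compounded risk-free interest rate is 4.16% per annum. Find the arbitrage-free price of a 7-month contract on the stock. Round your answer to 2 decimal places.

F = S · (1+r)^T
= 287.78 × 1.024060
F = C$294.70

C$294.70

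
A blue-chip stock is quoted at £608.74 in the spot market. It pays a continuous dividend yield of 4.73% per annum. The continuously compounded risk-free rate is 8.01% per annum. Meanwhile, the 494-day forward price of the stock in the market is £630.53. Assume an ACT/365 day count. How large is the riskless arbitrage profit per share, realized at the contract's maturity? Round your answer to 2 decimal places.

Fair forward: F* = S·e^(carry·T), with carry = (r − q) = 0.0801 − 0.0473 = 0.0328
F* = 608.74 · e^(0.0328 × 494/365) = 608.74 · e^0.044392 = 608.74 × 1.045392 = £636.3719
Market £630.53 < fair £636.3719: forward underpriced → reverse cash-and-carry (short spot, go long the forward).
At maturity, profit = |F_mkt − F*| = |630.53 − 636.3719| = £5.84 per share

£5.84 per share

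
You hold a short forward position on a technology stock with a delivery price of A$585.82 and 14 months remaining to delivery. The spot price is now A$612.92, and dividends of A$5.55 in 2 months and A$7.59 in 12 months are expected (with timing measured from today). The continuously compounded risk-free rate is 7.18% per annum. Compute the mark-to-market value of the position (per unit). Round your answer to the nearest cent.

PV(remaining dividends) I = 5.55·e^(−0.0718·2/12) + 7.59·e^(−0.0718·12/12) = 12.5481
Current forward F = (S − I)·e^(rT) = (612.92 − 12.5481)·e^(0.0718·14/12) = 600.3719 × 1.087375 = 652.8294
Value (long) = (F − K)·e^(−rT) = (652.8294 − 585.82) × 0.919646 = 61.6249
Short position value = −(long value) = -A$61.62

-A$61.62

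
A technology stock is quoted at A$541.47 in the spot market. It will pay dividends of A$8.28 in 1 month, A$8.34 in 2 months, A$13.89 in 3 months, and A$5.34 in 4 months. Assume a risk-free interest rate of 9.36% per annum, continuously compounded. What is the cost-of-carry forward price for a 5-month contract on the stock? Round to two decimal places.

PV(dividends) I = 8.28·e^(−0.0936·1/12) + 8.34·e^(−0.0936·2/12) + 13.89·e^(−0.0936·3/12) + 5.34·e^(−0.0936·4/12)
I = 8.2157 + 8.2109 + 13.5687 + 5.1760 = 35.1713
F = (S − I)·e^(rT) = (541.47 − 35.1713) · e^(0.0936·5/12)
= 506.2987 · e^0.039000 = 506.2987 × 1.039770 = A$526.43

A$526.43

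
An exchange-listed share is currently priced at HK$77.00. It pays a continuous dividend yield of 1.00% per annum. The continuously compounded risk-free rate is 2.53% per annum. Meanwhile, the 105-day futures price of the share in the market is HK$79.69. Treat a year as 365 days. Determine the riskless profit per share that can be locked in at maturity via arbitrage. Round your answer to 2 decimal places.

Fair futures: F* = S·e^(carry·T), with carry = (r − q) = 0.0253 − 0.0100 = 0.0153
F* = 77.00 · e^(0.0153 × 105/365) = 77.00 · e^0.004401 = 77.00 × 1.004411 = HK$77.3396
Market HK$79.69 > fair HK$77.3396: forward overpriced → cash-and-carry (buy spot, short the forward).
At maturity, profit = |F_mkt − F*| = |79.69 − 77.3396| = HK$2.35 per share

HK$2.35 per share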